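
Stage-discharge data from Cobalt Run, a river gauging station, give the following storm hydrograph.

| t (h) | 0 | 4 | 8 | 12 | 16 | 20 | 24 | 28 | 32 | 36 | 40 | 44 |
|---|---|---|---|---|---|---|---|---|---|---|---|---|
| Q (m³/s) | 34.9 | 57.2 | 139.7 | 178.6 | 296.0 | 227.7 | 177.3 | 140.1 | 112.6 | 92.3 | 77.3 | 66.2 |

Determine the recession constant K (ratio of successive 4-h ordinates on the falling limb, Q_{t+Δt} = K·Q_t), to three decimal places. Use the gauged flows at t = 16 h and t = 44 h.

K ≈ 0.807

Using the recession-limb readings at t = 16 h and t = 44 h: Q falls from 296.0 to 66.2 m³/s over 7 intervals.
K = (Q₂/Q₁)^(1/7) = (66.2/296.0)^(1/7) = 0.807.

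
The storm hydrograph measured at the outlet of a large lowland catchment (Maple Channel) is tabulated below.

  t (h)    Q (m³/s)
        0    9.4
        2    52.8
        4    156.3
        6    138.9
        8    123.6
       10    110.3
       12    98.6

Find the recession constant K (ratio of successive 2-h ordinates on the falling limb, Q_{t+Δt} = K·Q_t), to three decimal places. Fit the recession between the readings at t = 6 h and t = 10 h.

K ≈ 0.891

Using the recession-limb readings at t = 6 h and t = 10 h: Q falls from 138.9 to 110.3 m³/s over 2 intervals.
K = (Q₂/Q₁)^(1/2) = (110.3/138.9)^(1/2) = 0.891.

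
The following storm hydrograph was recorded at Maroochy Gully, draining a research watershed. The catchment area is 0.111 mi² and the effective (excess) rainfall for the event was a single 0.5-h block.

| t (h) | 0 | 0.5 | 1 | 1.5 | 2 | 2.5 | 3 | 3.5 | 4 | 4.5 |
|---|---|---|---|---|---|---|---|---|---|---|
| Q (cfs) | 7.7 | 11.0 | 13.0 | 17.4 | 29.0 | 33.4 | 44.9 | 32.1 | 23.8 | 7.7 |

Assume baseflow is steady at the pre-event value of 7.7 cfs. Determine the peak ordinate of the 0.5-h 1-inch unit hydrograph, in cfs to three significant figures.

Direct runoff: 0.0, 3.3, 5.3, 9.7, 21.3, 25.7, 37.2, 24.4, 16.1, 0.0 cfs; ΣQ_DR = 143.0 cfs, peak = 37.2 cfs.
Runoff depth d = ΣQ_DR·Δt / A = 143.0 × 1800 / (0.111 mi²) = 0.9982 in.
The 1-inch UH is the DRH scaled by (1 in)/d, so U_p = 37.2 × 1/0.9982 = 37.3 cfs.

U_p ≈ 37.3 cfs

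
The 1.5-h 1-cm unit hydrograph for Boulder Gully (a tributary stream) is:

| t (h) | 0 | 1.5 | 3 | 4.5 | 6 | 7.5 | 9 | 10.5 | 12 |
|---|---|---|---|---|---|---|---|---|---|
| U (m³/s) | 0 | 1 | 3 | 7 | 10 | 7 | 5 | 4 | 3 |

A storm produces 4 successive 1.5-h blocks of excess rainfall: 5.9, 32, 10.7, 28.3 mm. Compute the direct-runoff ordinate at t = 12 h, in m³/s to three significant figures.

Q ≈ 39.7 m³/s

By discrete convolution, Q_j = Σ (P_i / 10 mm) · U_{j−i}.
At t = 12 h (j=8): Q = (5.9/10)·3 + (32/10)·4 + (10.7/10)·5 + (28.3/10)·7 = 39.7 m³/s.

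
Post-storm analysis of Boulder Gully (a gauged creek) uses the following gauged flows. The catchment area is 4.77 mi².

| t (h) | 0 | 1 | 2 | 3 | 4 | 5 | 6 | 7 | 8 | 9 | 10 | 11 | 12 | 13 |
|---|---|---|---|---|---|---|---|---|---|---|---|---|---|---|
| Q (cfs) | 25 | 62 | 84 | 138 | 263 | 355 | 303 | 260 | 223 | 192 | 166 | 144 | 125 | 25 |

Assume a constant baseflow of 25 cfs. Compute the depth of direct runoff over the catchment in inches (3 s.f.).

Direct runoff: 0.0, 37.0, 59.0, 113.0, 238.0, 330.0, 278.0, 235.0, 198.0, 167.0, 141.0, 119.0, 100.0, 0.0 cfs; ΣQ_DR = 2015 cfs.
V = ΣQ_DR · Δt = 2015 × 3600 s = 7.254 × 10^6 ft³.
Over A = 4.77 mi², depth = V / A = 0.655 in.

d ≈ 0.655 in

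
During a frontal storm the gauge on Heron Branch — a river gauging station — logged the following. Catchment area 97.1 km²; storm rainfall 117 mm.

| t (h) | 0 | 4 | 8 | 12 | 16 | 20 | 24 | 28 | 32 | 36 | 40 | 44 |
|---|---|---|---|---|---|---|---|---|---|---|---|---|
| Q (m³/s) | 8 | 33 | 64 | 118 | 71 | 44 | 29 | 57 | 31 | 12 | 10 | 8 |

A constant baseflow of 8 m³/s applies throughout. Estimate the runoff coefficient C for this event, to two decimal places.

C ≈ 0.49

ΣQ_DR = 389.0 m³/s; V = ΣQ_DR·Δt = 5.602 × 10^6 m³.
Runoff depth d = V / A = 57.69 mm.
C = d / P = 57.69 / 117 = 0.49.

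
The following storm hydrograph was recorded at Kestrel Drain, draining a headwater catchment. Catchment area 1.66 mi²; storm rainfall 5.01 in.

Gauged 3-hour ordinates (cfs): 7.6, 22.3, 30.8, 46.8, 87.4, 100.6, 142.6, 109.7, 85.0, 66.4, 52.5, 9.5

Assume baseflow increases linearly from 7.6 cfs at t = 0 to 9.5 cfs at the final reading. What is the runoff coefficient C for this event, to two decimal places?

ΣQ_DR = 658.6 cfs; V = ΣQ_DR·Δt = 7.113 × 10^6 ft³.
Runoff depth d = V / A = 1.844 in.
C = d / P = 1.844 / 5.01 = 0.37.

C ≈ 0.37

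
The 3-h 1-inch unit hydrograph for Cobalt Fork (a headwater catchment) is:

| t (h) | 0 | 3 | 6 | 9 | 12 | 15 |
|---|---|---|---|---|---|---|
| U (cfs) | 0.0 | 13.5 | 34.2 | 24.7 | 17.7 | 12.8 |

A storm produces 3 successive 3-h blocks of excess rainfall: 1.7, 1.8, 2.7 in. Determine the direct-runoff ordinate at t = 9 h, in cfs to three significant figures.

By discrete convolution, Q_j = Σ (P_i / 1 in) · U_{j−i}.
At t = 9 h (j=3): Q = (1.7/1)·24.7 + (1.8/1)·34.2 + (2.7/1)·13.5 = 140 cfs.

Q ≈ 140 cfs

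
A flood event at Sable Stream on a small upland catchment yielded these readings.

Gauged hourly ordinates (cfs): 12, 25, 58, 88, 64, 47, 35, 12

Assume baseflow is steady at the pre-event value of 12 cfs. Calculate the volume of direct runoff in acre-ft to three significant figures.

Direct-runoff ordinates (Q − Q_b): 0.0, 13.0, 46.0, 76.0, 52.0, 35.0, 23.0, 0.0 cfs.
ΣQ_DR = 245.0 cfs.
With Δt = 1 h = 3600 s, V = ΣQ_DR · Δt = 245.0 × 3600 = 8.82 × 10^5 ft³ = 20.2 acre-ft.

V ≈ 20.2 acre-ft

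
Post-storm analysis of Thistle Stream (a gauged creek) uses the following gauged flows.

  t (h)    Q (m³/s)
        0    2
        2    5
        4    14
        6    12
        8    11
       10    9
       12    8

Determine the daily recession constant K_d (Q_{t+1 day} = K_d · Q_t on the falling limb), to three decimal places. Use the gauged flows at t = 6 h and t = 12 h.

K_d ≈ 0.198

Between t = 6 h and t = 12 h the flow falls from 12 to 8 m³/s over 3×2 h = 6 h.
Per-interval ratio K = (8/12)^(1/3) = 0.8736; K_d = K^(24/2) = 0.198.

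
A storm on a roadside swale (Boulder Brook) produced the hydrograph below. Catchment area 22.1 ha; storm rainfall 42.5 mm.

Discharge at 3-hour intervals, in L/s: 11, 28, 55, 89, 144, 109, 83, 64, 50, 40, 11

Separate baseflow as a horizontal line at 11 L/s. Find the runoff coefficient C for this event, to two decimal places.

ΣQ_DR = 563.0 L/s; V = ΣQ_DR·Δt = 6.080 × 10^6 L.
Runoff depth d = V / A = 27.51 mm.
C = d / P = 27.51 / 42.5 = 0.65.

C ≈ 0.65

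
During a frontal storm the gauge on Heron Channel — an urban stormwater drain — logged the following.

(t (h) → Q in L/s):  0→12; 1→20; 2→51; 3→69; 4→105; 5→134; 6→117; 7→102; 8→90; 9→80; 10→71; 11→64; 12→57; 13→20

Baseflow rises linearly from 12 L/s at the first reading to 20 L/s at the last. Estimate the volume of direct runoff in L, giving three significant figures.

V ≈ 2.76 × 10^6 L

Direct-runoff ordinates (Q − Q_b): 0.00, 7.38, 37.77, 55.15, 90.54, 118.92, 101.31, 85.69, 73.08, 62.46, 52.85, 45.23, 37.62, 0.00 L/s.
ΣQ_DR = 768.0 L/s.
With Δt = 1 h = 3600 s, V = ΣQ_DR · Δt = 768.0 × 3600 = 2.76 × 10^6 L.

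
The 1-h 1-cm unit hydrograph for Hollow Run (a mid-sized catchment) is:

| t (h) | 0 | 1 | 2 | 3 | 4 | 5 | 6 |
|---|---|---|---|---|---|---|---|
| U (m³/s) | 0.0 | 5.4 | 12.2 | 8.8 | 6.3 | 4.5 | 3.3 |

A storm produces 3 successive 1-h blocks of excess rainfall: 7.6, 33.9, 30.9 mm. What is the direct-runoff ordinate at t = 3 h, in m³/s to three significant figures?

By discrete convolution, Q_j = Σ (P_i / 10 mm) · U_{j−i}.
At t = 3 h (j=3): Q = (7.6/10)·8.8 + (33.9/10)·12.2 + (30.9/10)·5.4 = 64.7 m³/s.

Q ≈ 64.7 m³/s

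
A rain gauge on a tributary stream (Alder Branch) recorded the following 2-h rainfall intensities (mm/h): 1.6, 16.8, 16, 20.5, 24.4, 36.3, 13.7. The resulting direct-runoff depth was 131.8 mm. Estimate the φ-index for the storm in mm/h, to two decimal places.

φ ≈ 10.30 mm/h

Only the 6 blocks with intensity above φ contribute runoff: 16.8, 16, 20.5, 24.4, 36.3, 13.7 mm/h.
Σ(I−φ)·Δt = d  ⇒  (16.8+16+20.5+24.4+36.3+13.7 − 6φ)·2 = 131.8
φ = (127.7 − 131.8/2) / 6 = 10.30 mm/h.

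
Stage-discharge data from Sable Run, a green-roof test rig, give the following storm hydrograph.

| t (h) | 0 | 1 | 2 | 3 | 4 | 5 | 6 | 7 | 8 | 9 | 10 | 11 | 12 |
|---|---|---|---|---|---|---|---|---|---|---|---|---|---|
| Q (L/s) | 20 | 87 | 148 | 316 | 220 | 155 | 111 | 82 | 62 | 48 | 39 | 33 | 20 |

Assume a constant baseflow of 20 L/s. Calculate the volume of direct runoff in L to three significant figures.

V ≈ 3.89 × 10^6 L

Direct-runoff ordinates (Q − Q_b): 0.0, 67.0, 128.0, 296.0, 200.0, 135.0, 91.0, 62.0, 42.0, 28.0, 19.0, 13.0, 0.0 L/s.
ΣQ_DR = 1081 L/s.
With Δt = 1 h = 3600 s, V = ΣQ_DR · Δt = 1081 × 3600 = 3.89 × 10^6 L.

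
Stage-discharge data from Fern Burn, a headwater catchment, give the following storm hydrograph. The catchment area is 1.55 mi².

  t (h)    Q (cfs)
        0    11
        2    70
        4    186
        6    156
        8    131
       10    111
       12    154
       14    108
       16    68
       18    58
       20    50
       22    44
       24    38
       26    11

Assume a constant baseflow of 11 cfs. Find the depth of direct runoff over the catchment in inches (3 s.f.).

Direct runoff: 0.0, 59.0, 175.0, 145.0, 120.0, 100.0, 143.0, 97.0, 57.0, 47.0, 39.0, 33.0, 27.0, 0.0 cfs; ΣQ_DR = 1042 cfs.
V = ΣQ_DR · Δt = 1042 × 7200 s = 7.502 × 10^6 ft³.
Over A = 1.55 mi², depth = V / A = 2.08 in.

d ≈ 2.08 in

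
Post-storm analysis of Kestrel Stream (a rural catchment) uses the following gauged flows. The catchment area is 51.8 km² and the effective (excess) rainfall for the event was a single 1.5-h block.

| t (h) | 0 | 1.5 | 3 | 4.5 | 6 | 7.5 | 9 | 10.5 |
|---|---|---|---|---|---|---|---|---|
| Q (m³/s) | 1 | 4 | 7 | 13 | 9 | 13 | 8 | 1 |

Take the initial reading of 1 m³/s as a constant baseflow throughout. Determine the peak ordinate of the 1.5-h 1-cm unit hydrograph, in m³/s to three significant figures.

U_p ≈ 24.0 m³/s

Direct runoff: 0.0, 3.0, 6.0, 12.0, 8.0, 12.0, 7.0, 0.0 m³/s; ΣQ_DR = 48.00 m³/s, peak = 12.0 m³/s.
Runoff depth d = ΣQ_DR·Δt / A = 48.00 × 5400 / (51.8 km²) = 5.004 mm.
The 1-cm UH is the DRH scaled by (10 mm)/d, so U_p = 12.0 × 10/5.004 = 24.0 m³/s.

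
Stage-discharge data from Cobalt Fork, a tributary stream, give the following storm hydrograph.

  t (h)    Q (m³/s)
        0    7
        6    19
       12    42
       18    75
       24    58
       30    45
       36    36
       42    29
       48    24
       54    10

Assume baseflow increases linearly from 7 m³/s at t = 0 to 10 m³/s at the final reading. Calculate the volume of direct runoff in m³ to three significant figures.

Direct-runoff ordinates (Q − Q_b): 0.00, 11.67, 34.33, 67.00, 49.67, 36.33, 27.00, 19.67, 14.33, 0.00 m³/s.
ΣQ_DR = 260.0 m³/s.
With Δt = 6 h = 21600 s, V = ΣQ_DR · Δt = 260.0 × 21600 = 5.62 × 10^6 m³.

V ≈ 5.62 × 10^6 m³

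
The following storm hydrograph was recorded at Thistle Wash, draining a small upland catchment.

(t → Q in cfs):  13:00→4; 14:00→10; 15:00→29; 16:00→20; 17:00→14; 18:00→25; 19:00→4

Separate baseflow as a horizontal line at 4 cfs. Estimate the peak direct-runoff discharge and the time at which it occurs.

Subtracting baseflow gives direct-runoff ordinates: 0.0, 6.0, 25.0, 16.0, 10.0, 21.0, 0.0 cfs.
The maximum is 25.0 cfs, occurring at the reading for t = 15:00.

Q_p = 25.0 cfs at t = 15:00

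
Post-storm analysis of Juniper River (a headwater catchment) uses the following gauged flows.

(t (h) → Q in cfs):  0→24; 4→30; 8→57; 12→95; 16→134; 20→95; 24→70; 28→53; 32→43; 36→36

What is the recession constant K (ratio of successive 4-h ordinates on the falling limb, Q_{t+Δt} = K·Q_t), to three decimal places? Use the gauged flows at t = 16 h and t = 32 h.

Using the recession-limb readings at t = 16 h and t = 32 h: Q falls from 134 to 43 cfs over 4 intervals.
K = (Q₂/Q₁)^(1/4) = (43/134)^(1/4) = 0.753.

K ≈ 0.753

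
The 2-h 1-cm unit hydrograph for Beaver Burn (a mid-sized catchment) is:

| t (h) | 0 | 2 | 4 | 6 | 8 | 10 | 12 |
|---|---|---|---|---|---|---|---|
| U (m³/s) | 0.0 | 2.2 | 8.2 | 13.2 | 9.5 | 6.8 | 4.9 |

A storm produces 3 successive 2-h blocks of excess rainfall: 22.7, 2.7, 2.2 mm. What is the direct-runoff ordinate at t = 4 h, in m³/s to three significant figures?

Q ≈ 19.2 m³/s

By discrete convolution, Q_j = Σ (P_i / 10 mm) · U_{j−i}.
At t = 4 h (j=2): Q = (22.7/10)·8.2 + (2.7/10)·2.2 + (2.2/10)·0.0 = 19.2 m³/s.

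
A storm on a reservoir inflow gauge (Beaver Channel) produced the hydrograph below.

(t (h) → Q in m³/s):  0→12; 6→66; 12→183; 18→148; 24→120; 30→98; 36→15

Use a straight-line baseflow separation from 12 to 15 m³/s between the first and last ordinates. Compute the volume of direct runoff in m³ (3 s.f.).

Direct-runoff ordinates (Q − Q_b): 0.00, 53.50, 170.00, 134.50, 106.00, 83.50, 0.00 m³/s.
ΣQ_DR = 547.5 m³/s.
With Δt = 6 h = 21600 s, V = ΣQ_DR · Δt = 547.5 × 21600 = 1.18 × 10^7 m³.

V ≈ 1.18 × 10^7 m³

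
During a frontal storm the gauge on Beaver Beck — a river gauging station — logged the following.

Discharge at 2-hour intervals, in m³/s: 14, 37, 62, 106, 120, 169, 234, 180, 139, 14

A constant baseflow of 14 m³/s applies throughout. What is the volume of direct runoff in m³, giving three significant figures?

Direct-runoff ordinates (Q − Q_b): 0.0, 23.0, 48.0, 92.0, 106.0, 155.0, 220.0, 166.0, 125.0, 0.0 m³/s.
ΣQ_DR = 935.0 m³/s.
With Δt = 2 h = 7200 s, V = ΣQ_DR · Δt = 935.0 × 7200 = 6.73 × 10^6 m³.

V ≈ 6.73 × 10^6 m³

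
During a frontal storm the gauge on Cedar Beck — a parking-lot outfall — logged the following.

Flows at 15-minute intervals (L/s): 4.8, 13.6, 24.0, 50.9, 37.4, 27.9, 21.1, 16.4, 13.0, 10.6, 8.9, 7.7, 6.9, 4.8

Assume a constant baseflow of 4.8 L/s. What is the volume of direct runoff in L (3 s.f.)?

Direct-runoff ordinates (Q − Q_b): 0.0, 8.8, 19.2, 46.1, 32.6, 23.1, 16.3, 11.6, 8.2, 5.8, 4.1, 2.9, 2.1, 0.0 L/s.
ΣQ_DR = 180.8 L/s.
With Δt = 0.25 h = 900 s, V = ΣQ_DR · Δt = 180.8 × 900 = 1.63 × 10^5 L.

V ≈ 1.63 × 10^5 L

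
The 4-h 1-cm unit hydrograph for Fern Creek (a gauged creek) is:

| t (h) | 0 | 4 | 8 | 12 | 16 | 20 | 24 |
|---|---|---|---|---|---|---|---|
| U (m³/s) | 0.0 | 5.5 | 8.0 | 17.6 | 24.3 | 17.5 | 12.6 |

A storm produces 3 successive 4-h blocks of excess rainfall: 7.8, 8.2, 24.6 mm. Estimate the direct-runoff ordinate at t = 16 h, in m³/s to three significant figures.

By discrete convolution, Q_j = Σ (P_i / 10 mm) · U_{j−i}.
At t = 16 h (j=4): Q = (7.8/10)·24.3 + (8.2/10)·17.6 + (24.6/10)·8.0 = 53.1 m³/s.

Q ≈ 53.1 m³/s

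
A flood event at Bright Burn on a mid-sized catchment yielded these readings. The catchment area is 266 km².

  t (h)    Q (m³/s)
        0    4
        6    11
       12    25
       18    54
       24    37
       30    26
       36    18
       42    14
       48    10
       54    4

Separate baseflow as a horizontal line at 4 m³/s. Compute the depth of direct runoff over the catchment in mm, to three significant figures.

Direct runoff: 0.0, 7.0, 21.0, 50.0, 33.0, 22.0, 14.0, 10.0, 6.0, 0.0 m³/s; ΣQ_DR = 163.0 m³/s.
V = ΣQ_DR · Δt = 163.0 × 21600 s = 3.521 × 10^6 m³.
Over A = 266 km², depth = V / A = 13.2 mm.

d ≈ 13.2 mm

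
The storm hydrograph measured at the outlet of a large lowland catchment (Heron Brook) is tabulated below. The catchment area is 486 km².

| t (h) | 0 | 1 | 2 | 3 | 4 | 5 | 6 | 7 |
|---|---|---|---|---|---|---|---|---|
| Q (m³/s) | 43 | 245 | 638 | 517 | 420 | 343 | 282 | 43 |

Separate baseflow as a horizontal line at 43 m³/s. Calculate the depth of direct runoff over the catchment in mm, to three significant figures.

d ≈ 16.2 mm

Direct runoff: 0.0, 202.0, 595.0, 474.0, 377.0, 300.0, 239.0, 0.0 m³/s; ΣQ_DR = 2187 m³/s.
V = ΣQ_DR · Δt = 2187 × 3600 s = 7.873 × 10^6 m³.
Over A = 486 km², depth = V / A = 16.2 mm.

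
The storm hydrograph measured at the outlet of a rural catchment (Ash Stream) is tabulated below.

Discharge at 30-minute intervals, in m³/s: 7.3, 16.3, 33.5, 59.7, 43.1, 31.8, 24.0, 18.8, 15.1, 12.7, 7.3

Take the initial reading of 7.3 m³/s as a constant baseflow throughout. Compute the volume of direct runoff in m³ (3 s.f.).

V ≈ 3.41 × 10^5 m³

Direct-runoff ordinates (Q − Q_b): 0.0, 9.0, 26.2, 52.4, 35.8, 24.5, 16.7, 11.5, 7.8, 5.4, 0.0 m³/s.
ΣQ_DR = 189.3 m³/s.
With Δt = 0.5 h = 1800 s, V = ΣQ_DR · Δt = 189.3 × 1800 = 3.41 × 10^5 m³.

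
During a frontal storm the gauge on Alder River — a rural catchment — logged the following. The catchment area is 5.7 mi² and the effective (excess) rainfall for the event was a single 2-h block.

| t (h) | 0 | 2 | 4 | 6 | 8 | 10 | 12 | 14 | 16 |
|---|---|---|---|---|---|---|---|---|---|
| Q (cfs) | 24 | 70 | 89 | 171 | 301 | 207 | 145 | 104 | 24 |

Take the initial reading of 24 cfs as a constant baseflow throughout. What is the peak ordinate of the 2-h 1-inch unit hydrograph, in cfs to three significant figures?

Direct runoff: 0.0, 46.0, 65.0, 147.0, 277.0, 183.0, 121.0, 80.0, 0.0 cfs; ΣQ_DR = 919.0 cfs, peak = 277.0 cfs.
Runoff depth d = ΣQ_DR·Δt / A = 919.0 × 7200 / (5.7 mi²) = 0.4997 in.
The 1-inch UH is the DRH scaled by (1 in)/d, so U_p = 277.0 × 1/0.4997 = 554 cfs.

U_p ≈ 554 cfs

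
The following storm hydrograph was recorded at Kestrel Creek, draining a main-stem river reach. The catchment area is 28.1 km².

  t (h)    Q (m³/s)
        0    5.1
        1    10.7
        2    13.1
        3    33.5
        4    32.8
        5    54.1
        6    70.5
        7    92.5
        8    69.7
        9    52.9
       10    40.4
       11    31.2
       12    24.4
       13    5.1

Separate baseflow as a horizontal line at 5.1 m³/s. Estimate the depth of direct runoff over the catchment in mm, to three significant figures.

Direct runoff: 0.0, 5.6, 8.0, 28.4, 27.7, 49.0, 65.4, 87.4, 64.6, 47.8, 35.3, 26.1, 19.3, 0.0 m³/s; ΣQ_DR = 464.6 m³/s.
V = ΣQ_DR · Δt = 464.6 × 3600 s = 1.673 × 10^6 m³.
Over A = 28.1 km², depth = V / A = 59.5 mm.

d ≈ 59.5 mm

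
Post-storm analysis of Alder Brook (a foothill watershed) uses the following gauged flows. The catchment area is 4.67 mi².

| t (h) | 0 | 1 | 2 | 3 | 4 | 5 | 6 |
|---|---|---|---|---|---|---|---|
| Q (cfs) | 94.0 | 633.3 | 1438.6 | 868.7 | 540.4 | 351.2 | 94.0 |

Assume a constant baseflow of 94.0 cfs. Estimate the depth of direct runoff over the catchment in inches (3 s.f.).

d ≈ 1.12 in

Direct runoff: 0.0, 539.3, 1344.6, 774.7, 446.4, 257.2, 0.0 cfs; ΣQ_DR = 3362 cfs.
V = ΣQ_DR · Δt = 3362 × 3600 s = 1.210 × 10^7 ft³.
Over A = 4.67 mi², depth = V / A = 1.12 in.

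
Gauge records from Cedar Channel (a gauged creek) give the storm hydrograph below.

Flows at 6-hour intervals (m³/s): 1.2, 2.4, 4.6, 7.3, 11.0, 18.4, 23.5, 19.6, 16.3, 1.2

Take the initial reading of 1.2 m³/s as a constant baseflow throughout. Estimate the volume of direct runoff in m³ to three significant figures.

Direct-runoff ordinates (Q − Q_b): 0.0, 1.2, 3.4, 6.1, 9.8, 17.2, 22.3, 18.4, 15.1, 0.0 m³/s.
ΣQ_DR = 93.50 m³/s.
With Δt = 6 h = 21600 s, V = ΣQ_DR · Δt = 93.50 × 21600 = 2.02 × 10^6 m³.

V ≈ 2.02 × 10^6 m³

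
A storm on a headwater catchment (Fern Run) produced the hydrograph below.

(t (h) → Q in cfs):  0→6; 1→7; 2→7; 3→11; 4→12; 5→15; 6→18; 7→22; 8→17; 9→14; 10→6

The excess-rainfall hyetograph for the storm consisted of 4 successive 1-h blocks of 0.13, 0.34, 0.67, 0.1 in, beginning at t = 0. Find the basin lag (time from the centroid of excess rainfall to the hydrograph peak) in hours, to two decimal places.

Centroid of excess rainfall: t_c = Σ P_i·t̄_i / ΣP_i = 2.0968 h (block centres at 0.5, 1.5, 2.5, 3.5 h).
Hydrograph peak occurs at t = 7 h, so basin lag t_L = 7 − 2.0968 = 4.90 h.

t_L ≈ 4.90 h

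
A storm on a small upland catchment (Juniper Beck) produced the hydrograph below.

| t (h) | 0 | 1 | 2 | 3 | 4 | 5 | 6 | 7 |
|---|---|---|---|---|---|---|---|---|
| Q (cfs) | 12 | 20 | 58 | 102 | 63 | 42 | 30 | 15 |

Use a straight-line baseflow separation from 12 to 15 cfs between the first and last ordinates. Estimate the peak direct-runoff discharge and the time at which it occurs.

Q_p = 88.71 cfs at t = 3 h

Subtracting baseflow gives direct-runoff ordinates: 0.00, 7.57, 45.14, 88.71, 49.29, 27.86, 15.43, 0.00 cfs.
The maximum is 88.71 cfs, occurring at the reading for t = 3 h.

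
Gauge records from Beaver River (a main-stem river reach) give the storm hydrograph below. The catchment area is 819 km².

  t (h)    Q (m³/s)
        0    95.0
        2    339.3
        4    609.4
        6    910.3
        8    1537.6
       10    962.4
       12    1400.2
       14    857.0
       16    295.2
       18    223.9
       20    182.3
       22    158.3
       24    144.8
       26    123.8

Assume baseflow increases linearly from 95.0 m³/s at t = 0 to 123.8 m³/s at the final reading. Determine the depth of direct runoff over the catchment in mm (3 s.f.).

d ≈ 55.5 mm

Direct runoff: 0.00, 242.08, 509.97, 808.65, 1433.74, 856.32, 1291.91, 746.49, 182.48, 108.96, 65.15, 38.93, 23.22, 0.00 m³/s; ΣQ_DR = 6308 m³/s.
V = ΣQ_DR · Δt = 6308 × 7200 s = 4.542 × 10^7 m³.
Over A = 819 km², depth = V / A = 55.5 mm.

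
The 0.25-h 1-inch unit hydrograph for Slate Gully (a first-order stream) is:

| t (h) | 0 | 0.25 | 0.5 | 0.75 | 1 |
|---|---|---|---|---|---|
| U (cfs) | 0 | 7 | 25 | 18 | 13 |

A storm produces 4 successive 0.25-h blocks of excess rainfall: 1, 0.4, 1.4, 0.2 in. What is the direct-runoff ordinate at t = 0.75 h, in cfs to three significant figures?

By discrete convolution, Q_j = Σ (P_i / 1 in) · U_{j−i}.
At t = 0.75 h (j=3): Q = (1/1)·18 + (0.4/1)·25 + (1.4/1)·7 + (0.2/1)·0 = 37.8 cfs.

Q ≈ 37.8 cfs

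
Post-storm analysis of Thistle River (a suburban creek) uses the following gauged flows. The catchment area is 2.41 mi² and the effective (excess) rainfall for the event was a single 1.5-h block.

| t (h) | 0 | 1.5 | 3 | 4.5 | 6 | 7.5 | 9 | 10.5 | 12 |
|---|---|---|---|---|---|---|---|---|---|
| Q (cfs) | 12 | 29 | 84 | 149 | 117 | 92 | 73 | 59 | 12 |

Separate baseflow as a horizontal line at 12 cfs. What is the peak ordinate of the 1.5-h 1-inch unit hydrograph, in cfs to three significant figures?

Direct runoff: 0.0, 17.0, 72.0, 137.0, 105.0, 80.0, 61.0, 47.0, 0.0 cfs; ΣQ_DR = 519.0 cfs, peak = 137.0 cfs.
Runoff depth d = ΣQ_DR·Δt / A = 519.0 × 5400 / (2.41 mi²) = 0.5006 in.
The 1-inch UH is the DRH scaled by (1 in)/d, so U_p = 137.0 × 1/0.5006 = 274 cfs.

U_p ≈ 274 cfs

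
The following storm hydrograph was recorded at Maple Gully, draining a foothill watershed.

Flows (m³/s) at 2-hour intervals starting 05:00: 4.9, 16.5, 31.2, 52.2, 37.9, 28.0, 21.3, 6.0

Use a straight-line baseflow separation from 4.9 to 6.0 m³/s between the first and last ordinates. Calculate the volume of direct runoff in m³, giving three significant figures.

Direct-runoff ordinates (Q − Q_b): 0.00, 11.44, 25.99, 46.83, 32.37, 22.31, 15.46, 0.00 m³/s.
ΣQ_DR = 154.4 m³/s.
With Δt = 2 h = 7200 s, V = ΣQ_DR · Δt = 154.4 × 7200 = 1.11 × 10^6 m³.

V ≈ 1.11 × 10^6 m³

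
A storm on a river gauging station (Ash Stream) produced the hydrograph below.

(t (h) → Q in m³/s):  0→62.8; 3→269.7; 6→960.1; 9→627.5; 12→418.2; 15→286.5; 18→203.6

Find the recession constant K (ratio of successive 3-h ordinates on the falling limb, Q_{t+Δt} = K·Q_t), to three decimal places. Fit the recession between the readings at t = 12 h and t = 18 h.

Using the recession-limb readings at t = 12 h and t = 18 h: Q falls from 418.2 to 203.6 m³/s over 2 intervals.
K = (Q₂/Q₁)^(1/2) = (203.6/418.2)^(1/2) = 0.698.

K ≈ 0.698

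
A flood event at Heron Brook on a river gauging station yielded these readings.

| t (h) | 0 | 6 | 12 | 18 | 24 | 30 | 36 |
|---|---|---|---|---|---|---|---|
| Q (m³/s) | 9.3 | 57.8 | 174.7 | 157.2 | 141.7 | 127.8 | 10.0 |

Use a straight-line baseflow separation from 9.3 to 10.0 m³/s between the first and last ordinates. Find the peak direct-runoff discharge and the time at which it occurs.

Q_p = 165.17 m³/s at t = 12 h

Subtracting baseflow gives direct-runoff ordinates: 0.00, 48.38, 165.17, 147.55, 131.93, 117.92, 0.00 m³/s.
The maximum is 165.17 m³/s, occurring at the reading for t = 12 h.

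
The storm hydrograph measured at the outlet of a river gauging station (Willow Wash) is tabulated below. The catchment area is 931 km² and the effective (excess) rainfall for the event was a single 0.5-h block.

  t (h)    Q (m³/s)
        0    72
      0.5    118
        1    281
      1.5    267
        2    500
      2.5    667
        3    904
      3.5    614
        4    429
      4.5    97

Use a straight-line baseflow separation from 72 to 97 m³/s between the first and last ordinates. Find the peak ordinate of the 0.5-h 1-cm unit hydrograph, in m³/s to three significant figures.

U_p ≈ 1360 m³/s

Direct runoff: 0.00, 43.22, 203.44, 186.67, 416.89, 581.11, 815.33, 522.56, 334.78, 0.00 m³/s; ΣQ_DR = 3104 m³/s, peak = 815.33 m³/s.
Runoff depth d = ΣQ_DR·Δt / A = 3104 × 1800 / (931 km²) = 6.001 mm.
The 1-cm UH is the DRH scaled by (10 mm)/d, so U_p = 815.33 × 10/6.001 = 1360 m³/s.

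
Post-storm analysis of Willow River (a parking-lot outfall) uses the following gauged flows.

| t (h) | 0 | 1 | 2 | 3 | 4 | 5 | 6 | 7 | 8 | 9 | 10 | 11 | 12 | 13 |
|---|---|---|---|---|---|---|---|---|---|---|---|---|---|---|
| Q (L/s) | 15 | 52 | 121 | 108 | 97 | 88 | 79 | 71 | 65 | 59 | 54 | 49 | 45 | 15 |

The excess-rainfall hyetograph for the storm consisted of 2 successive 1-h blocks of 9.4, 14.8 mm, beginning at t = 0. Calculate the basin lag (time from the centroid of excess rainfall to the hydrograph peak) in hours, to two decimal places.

Centroid of excess rainfall: t_c = Σ P_i·t̄_i / ΣP_i = 1.1116 h (block centres at 0.5, 1.5 h).
Hydrograph peak occurs at t = 2 h, so basin lag t_L = 2 − 1.1116 = 0.89 h.

t_L ≈ 0.89 h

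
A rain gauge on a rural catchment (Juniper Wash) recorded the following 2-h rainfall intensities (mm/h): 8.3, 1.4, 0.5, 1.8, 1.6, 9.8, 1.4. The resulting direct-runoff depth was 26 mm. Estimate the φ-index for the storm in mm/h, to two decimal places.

Only the 2 blocks with intensity above φ contribute runoff: 8.3, 9.8 mm/h.
Σ(I−φ)·Δt = d  ⇒  (8.3+9.8 − 2φ)·2 = 26
φ = (18.10 − 26/2) / 2 = 2.55 mm/h.

φ ≈ 2.55 mm/h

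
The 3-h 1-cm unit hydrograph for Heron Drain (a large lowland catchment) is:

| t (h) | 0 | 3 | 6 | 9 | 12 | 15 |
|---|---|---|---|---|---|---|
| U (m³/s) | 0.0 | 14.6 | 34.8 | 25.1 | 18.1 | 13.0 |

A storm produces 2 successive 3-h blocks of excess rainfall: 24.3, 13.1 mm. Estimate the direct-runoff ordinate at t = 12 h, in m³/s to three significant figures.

By discrete convolution, Q_j = Σ (P_i / 10 mm) · U_{j−i}.
At t = 12 h (j=4): Q = (24.3/10)·18.1 + (13.1/10)·25.1 = 76.9 m³/s.

Q ≈ 76.9 m³/s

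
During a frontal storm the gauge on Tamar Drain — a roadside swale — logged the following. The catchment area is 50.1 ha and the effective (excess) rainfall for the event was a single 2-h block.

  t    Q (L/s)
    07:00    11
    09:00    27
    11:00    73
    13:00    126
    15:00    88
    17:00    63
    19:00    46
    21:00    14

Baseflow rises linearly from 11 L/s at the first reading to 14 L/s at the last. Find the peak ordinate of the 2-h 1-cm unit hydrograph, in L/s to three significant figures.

Direct runoff: 0.00, 15.57, 61.14, 113.71, 75.29, 49.86, 32.43, 0.00 L/s; ΣQ_DR = 348.0 L/s, peak = 113.71 L/s.
Runoff depth d = ΣQ_DR·Δt / A = 348.0 × 7200 / (50.1 ha) = 5.001 mm.
The 1-cm UH is the DRH scaled by (10 mm)/d, so U_p = 113.71 × 10/5.001 = 227 L/s.

U_p ≈ 227 L/s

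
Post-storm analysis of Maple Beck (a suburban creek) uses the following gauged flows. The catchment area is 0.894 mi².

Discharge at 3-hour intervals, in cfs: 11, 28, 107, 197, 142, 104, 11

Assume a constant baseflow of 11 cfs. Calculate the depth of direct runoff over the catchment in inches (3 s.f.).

Direct runoff: 0.0, 17.0, 96.0, 186.0, 131.0, 93.0, 0.0 cfs; ΣQ_DR = 523.0 cfs.
V = ΣQ_DR · Δt = 523.0 × 10800 s = 5.648 × 10^6 ft³.
Over A = 0.894 mi², depth = V / A = 2.72 in.

d ≈ 2.72 in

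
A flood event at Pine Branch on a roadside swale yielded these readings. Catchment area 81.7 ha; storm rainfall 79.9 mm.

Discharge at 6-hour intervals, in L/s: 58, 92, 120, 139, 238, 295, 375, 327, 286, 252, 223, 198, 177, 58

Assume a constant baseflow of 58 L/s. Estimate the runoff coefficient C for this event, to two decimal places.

ΣQ_DR = 2026 L/s; V = ΣQ_DR·Δt = 4.376 × 10^7 L.
Runoff depth d = V / A = 53.56 mm.
C = d / P = 53.56 / 79.9 = 0.67.

C ≈ 0.67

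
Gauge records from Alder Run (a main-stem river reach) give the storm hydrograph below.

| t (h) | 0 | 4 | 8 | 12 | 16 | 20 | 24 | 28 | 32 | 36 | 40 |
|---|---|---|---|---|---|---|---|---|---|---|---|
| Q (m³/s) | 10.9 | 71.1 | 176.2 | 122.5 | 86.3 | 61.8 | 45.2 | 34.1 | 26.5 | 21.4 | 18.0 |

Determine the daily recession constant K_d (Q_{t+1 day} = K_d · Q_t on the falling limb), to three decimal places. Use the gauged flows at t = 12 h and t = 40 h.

Between t = 12 h and t = 40 h the flow falls from 122.5 to 18.0 m³/s over 7×4 h = 28 h.
Per-interval ratio K = (18.0/122.5)^(1/7) = 0.7604; K_d = K^(24/4) = 0.193.

K_d ≈ 0.193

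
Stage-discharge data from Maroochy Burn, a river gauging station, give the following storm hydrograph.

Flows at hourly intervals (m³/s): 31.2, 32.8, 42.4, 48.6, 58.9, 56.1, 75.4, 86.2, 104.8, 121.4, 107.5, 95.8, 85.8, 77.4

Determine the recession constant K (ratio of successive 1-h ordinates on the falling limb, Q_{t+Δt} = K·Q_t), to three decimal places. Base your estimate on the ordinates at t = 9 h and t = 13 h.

K ≈ 0.894

Using the recession-limb readings at t = 9 h and t = 13 h: Q falls from 121.4 to 77.4 m³/s over 4 intervals.
K = (Q₂/Q₁)^(1/4) = (77.4/121.4)^(1/4) = 0.894.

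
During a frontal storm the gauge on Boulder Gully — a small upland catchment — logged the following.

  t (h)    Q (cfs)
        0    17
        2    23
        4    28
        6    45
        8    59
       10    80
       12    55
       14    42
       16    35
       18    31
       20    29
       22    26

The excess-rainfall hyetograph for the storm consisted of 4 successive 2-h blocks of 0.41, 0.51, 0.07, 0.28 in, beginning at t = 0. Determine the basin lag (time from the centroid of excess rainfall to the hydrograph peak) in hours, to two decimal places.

Centroid of excess rainfall: t_c = Σ P_i·t̄_i / ΣP_i = 3.3465 h (block centres at 1, 3, 5, 7 h).
Hydrograph peak occurs at t = 10 h, so basin lag t_L = 10 − 3.3465 = 6.65 h.

t_L ≈ 6.65 h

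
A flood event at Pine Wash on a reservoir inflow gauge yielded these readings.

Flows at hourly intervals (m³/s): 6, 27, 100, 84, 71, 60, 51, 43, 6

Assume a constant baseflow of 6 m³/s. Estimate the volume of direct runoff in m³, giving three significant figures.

Direct-runoff ordinates (Q − Q_b): 0.0, 21.0, 94.0, 78.0, 65.0, 54.0, 45.0, 37.0, 0.0 m³/s.
ΣQ_DR = 394.0 m³/s.
With Δt = 1 h = 3600 s, V = ΣQ_DR · Δt = 394.0 × 3600 = 1.42 × 10^6 m³.

V ≈ 1.42 × 10^6 m³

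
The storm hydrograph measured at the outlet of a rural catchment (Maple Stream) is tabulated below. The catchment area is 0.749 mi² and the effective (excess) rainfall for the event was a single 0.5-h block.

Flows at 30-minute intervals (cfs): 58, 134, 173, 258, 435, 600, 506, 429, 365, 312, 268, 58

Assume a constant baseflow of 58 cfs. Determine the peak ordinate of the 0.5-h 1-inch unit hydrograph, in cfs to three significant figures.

U_p ≈ 181 cfs

Direct runoff: 0.0, 76.0, 115.0, 200.0, 377.0, 542.0, 448.0, 371.0, 307.0, 254.0, 210.0, 0.0 cfs; ΣQ_DR = 2900 cfs, peak = 542.0 cfs.
Runoff depth d = ΣQ_DR·Δt / A = 2900 × 1800 / (0.749 mi²) = 3.000 in.
The 1-inch UH is the DRH scaled by (1 in)/d, so U_p = 542.0 × 1/3.000 = 181 cfs.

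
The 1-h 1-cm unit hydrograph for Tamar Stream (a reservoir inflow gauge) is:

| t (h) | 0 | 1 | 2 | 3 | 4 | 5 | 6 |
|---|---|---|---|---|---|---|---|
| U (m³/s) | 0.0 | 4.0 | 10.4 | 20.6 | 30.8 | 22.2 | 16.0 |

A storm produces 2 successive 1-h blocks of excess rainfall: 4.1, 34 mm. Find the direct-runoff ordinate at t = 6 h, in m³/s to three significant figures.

By discrete convolution, Q_j = Σ (P_i / 10 mm) · U_{j−i}.
At t = 6 h (j=6): Q = (4.1/10)·16.0 + (34/10)·22.2 = 82.0 m³/s.

Q ≈ 82.0 m³/s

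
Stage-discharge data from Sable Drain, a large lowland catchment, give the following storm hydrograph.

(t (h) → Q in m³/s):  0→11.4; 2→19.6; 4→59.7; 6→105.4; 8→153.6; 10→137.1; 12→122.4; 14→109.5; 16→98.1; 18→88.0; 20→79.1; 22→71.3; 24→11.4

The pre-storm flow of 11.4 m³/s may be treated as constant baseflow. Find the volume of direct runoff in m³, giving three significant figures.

Direct-runoff ordinates (Q − Q_b): 0.0, 8.2, 48.3, 94.0, 142.2, 125.7, 111.0, 98.1, 86.7, 76.6, 67.7, 59.9, 0.0 m³/s.
ΣQ_DR = 918.4 m³/s.
With Δt = 2 h = 7200 s, V = ΣQ_DR · Δt = 918.4 × 7200 = 6.61 × 10^6 m³.

V ≈ 6.61 × 10^6 m³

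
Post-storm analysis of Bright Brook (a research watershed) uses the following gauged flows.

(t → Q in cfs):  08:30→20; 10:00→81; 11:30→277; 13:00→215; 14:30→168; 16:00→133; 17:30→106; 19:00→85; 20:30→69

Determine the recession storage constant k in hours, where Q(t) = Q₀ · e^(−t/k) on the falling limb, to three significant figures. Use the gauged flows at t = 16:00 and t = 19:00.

k ≈ 6.70 h

On the falling limb, Q drops from 133 to 85 cfs between t = 16:00 and t = 19:00 (Δt = 3 h).
k = −Δt / ln(Q₂/Q₁) = −3 / ln(85/133) = 6.70 h.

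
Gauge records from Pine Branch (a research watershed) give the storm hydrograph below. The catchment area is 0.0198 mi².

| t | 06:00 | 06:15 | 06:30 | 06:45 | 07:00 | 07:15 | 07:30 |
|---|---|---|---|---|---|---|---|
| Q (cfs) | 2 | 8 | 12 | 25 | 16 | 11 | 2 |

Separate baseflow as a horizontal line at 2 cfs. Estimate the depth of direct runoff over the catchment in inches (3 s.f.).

d ≈ 1.21 in

Direct runoff: 0.0, 6.0, 10.0, 23.0, 14.0, 9.0, 0.0 cfs; ΣQ_DR = 62.00 cfs.
V = ΣQ_DR · Δt = 62.00 × 900 s = 55800 ft³.
Over A = 0.0198 mi², depth = V / A = 1.21 in.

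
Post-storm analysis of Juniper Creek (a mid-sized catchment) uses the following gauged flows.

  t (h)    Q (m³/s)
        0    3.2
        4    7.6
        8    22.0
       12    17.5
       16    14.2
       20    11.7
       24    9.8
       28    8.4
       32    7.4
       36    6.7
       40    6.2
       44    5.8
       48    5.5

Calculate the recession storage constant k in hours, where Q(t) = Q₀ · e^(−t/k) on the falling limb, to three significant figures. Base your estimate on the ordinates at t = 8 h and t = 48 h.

k ≈ 28.9 h

On the falling limb, Q drops from 22.0 to 5.5 m³/s between t = 8 h and t = 48 h (Δt = 40 h).
k = −Δt / ln(Q₂/Q₁) = −40 / ln(5.5/22.0) = 28.9 h.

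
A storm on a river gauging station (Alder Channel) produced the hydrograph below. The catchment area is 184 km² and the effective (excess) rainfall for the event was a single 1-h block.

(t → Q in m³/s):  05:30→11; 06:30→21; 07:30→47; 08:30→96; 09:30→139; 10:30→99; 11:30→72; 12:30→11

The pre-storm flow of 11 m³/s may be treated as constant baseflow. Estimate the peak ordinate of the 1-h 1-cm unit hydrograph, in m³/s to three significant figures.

U_p ≈ 160 m³/s

Direct runoff: 0.0, 10.0, 36.0, 85.0, 128.0, 88.0, 61.0, 0.0 m³/s; ΣQ_DR = 408.0 m³/s, peak = 128.0 m³/s.
Runoff depth d = ΣQ_DR·Δt / A = 408.0 × 3600 / (184 km²) = 7.983 mm.
The 1-cm UH is the DRH scaled by (10 mm)/d, so U_p = 128.0 × 10/7.983 = 160 m³/s.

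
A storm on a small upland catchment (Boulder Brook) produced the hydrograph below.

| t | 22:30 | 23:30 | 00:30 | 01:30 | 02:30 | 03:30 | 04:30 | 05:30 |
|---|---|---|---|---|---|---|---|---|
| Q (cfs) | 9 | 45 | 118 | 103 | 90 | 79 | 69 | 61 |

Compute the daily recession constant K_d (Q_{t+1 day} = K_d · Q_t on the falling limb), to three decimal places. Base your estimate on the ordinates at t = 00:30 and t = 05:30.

Between t = 00:30 and t = 05:30 the flow falls from 118 to 61 cfs over 5×1 h = 5 h.
Per-interval ratio K = (61/118)^(1/5) = 0.8764; K_d = K^(24/1) = 0.042.

K_d ≈ 0.042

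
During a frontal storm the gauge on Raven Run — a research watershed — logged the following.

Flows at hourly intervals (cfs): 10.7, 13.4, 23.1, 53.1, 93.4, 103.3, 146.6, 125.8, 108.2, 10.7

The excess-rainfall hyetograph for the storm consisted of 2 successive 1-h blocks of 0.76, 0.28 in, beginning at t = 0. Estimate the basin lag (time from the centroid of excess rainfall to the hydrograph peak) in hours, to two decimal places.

Centroid of excess rainfall: t_c = Σ P_i·t̄_i / ΣP_i = 0.7692 h (block centres at 0.5, 1.5 h).
Hydrograph peak occurs at t = 6 h, so basin lag t_L = 6 − 0.7692 = 5.23 h.

t_L ≈ 5.23 h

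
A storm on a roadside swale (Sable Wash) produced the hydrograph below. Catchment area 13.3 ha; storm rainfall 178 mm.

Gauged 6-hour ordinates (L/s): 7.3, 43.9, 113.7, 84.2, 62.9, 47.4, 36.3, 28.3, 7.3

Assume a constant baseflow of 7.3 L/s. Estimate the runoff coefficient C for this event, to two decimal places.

ΣQ_DR = 365.6 L/s; V = ΣQ_DR·Δt = 7.897 × 10^6 L.
Runoff depth d = V / A = 59.38 mm.
C = d / P = 59.38 / 178 = 0.33.

C ≈ 0.33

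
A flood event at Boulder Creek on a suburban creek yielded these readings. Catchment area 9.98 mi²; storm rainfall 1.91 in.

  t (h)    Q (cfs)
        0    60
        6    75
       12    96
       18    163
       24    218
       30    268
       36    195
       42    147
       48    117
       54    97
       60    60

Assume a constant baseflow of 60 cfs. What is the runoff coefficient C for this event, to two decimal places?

ΣQ_DR = 836.0 cfs; V = ΣQ_DR·Δt = 1.806 × 10^7 ft³.
Runoff depth d = V / A = 0.7788 in.
C = d / P = 0.7788 / 1.91 = 0.41.

C ≈ 0.41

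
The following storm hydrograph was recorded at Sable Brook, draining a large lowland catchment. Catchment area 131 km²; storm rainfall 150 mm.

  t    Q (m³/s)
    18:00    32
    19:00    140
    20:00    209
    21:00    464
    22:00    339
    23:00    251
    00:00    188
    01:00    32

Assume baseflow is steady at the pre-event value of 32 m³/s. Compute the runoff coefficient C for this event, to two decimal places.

C ≈ 0.26

ΣQ_DR = 1399 m³/s; V = ΣQ_DR·Δt = 5.036 × 10^6 m³.
Runoff depth d = V / A = 38.45 mm.
C = d / P = 38.45 / 150 = 0.26.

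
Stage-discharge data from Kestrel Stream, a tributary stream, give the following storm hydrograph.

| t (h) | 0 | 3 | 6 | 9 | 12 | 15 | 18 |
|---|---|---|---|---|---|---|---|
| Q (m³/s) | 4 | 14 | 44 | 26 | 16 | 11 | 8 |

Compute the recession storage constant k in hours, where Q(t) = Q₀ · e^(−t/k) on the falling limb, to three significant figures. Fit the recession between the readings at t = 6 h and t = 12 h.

On the falling limb, Q drops from 44 to 16 m³/s between t = 6 h and t = 12 h (Δt = 6 h).
k = −Δt / ln(Q₂/Q₁) = −6 / ln(16/44) = 5.93 h.

k ≈ 5.93 h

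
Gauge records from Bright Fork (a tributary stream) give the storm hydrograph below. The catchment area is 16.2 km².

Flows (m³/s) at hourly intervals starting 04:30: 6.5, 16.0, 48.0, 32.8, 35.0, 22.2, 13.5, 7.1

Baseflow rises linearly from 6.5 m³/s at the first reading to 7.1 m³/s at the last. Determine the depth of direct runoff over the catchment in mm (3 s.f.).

d ≈ 28.2 mm

Direct runoff: 0.00, 9.41, 41.33, 26.04, 28.16, 15.27, 6.49, 0.00 m³/s; ΣQ_DR = 126.7 m³/s.
V = ΣQ_DR · Δt = 126.7 × 3600 s = 4.561 × 10^5 m³.
Over A = 16.2 km², depth = V / A = 28.2 mm.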